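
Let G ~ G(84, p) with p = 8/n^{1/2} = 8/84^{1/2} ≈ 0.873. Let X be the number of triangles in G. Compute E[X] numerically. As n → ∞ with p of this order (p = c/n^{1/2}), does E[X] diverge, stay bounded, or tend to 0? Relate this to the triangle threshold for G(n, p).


Number of potential triangles: C(84, 3) = 95284.
Each occurs with probability p³ ≈ (0.873)³ ≈ 6.65045e-01.
By linearity: E[X] = C(84, 3)·p³ ≈ 95284 · 6.65045e-01 ≈ 63368.148.
Since α = 1/2 < 1, p = c/n^{1/2} ≫ 1/n is above the triangle threshold p ~ 1/n. Asymptotically E[X] ~ (c³/6)·n^{3(1−α)} = (8³/6)·n^{1.5} → ∞; triangles are abundant w.h.p.

E[X] ≈ 63368.148; in regime p = Θ(1/n^{1/2}) E[X] diverges (above the triangle threshold p ~ 1/n).


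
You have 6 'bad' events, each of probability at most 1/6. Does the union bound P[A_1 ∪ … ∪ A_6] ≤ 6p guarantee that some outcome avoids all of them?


Union bound: P[∪_{i=1}^{6} A_i] ≤ Σ_i P[A_i] ≤ 6·p = 6·(1/6) = 1.
Numerically: 1 ≈ 1.000.
Is 1 < 1? NO.
Since the bound 1 is ≥ 1, the union bound is uninformative here; it does NOT by itself certify existence.

6·p = 1 ≈ 1.000; existence NOT certified by the union bound.


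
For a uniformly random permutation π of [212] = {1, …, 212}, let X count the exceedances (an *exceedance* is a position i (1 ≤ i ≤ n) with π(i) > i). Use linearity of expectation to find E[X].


Write X = Σ_{i=1}^{212} X_i, where X_i = 1_{π(i) > i}.
For each fixed i, π(i) is uniform over {1, …, 212} (marginal of a uniform permutation), so P[π(i) > i] = (n − i)/n. Summing: Σ_{i=1}^{212} (n − i)/n = (0 + 1 + … + 211)/212 = 212(212 − 1)/(2·212) = (212 − 1)/2.
Hence E[X] = Σ_{i=1}^{212} (212 − i)/212 = 211/2 ≈ 105.500.

E[X] = 211/2 = 105.500.


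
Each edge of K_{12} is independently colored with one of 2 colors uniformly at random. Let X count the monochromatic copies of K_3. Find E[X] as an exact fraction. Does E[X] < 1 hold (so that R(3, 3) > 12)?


E[X] = C(12, 3) · 2^{1 − 3} = 220 · 2^{−2} = 220/4.
As a reduced fraction: E[X] = 55 ≈ 55.00000.
Is E[X] < 1? NO.
Since E[X] ≥ 1, the first-moment bound is inconclusive at n = 12; it does NOT by itself certify R(3, 3) > 12.

E[X] = 55 ≈ 55.00000; E[X] ≥ 1; first-moment method inconclusive here.


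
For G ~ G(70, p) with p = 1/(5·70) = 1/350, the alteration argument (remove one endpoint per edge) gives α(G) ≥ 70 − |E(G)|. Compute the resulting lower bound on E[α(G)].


E[|E(G)|] = C(70, 2)·p = 2415 · (1/350) = 69/10.
E[α(G)] ≥ n − E[|E(G)|] = 70 − 69/10 = 631/10.
Numerically: ≈ 63.10000.
(This is only a lower bound; the true E[α(G)] may be larger.)

E[α(G)] ≥ 631/10 ≈ 63.10000.


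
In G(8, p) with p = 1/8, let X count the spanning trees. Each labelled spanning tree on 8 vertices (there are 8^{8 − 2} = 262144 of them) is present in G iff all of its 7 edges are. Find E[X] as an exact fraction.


K_8 has 8^{8 − 2} = 262144 labelled spanning trees.
For each such spanning tree H, let X_H = 1 if all 7 edges of H are present in G. Then P[X_H = 1] = p^{7} = (1/8)^{7} = 1/2097152.
Summing the indicators: E[X] = Σ_H E[X_H] = 262144 · p^{7} = 262144 · 1/2097152 = 1/8.
Numerically: E[X] ≈ 0.125.

E[X] = 262144 · (1/8)^{7} = 1/8 ≈ 0.125.


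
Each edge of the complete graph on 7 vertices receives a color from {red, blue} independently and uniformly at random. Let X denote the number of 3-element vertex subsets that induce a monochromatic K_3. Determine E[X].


Let X = Σ_S X_S over the C(7, 3) = 35 subsets S of size 3, where X_S = 1 if the K_3 on S is monochromatic.
For a fixed S, the K_3 on S has C(3, 2) = 3 edges. P[all 3 edges red] = (1/2)^3, and likewise for blue, so P[monochromatic] = 2·(1/2)^3 = 2^{1 − 3} = 1/4.
By linearity of expectation: E[X] = C(7, 3) · 2^{1 − 3} = 35 · 1/4 = 35/4.
Numerically: E[X] ≈ 8.750.

E[X] = C(7,3)·2^(1−C(3,2)) = 35/4 ≈ 8.750.


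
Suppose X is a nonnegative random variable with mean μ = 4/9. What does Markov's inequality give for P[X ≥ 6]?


μ = E[X] = 4/9, a = 6.
Markov: P[X ≥ 6] ≤ μ/a = (4/9)/6 = 2/27.
Numerically: ≈ 0.0741.
(Since a = 6 > μ = 0.4444, the bound 2/27 is < 1 and informative.)

P[X ≥ 6] ≤ 2/27 ≈ 0.0741.


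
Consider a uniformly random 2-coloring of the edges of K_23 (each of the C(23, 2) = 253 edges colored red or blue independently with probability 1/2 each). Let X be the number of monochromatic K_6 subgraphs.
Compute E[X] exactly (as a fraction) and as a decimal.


Let X = Σ_S X_S over the C(23, 6) = 100947 subsets S of size 6, where X_S = 1 if the K_6 on S is monochromatic.
For a fixed S, the K_6 on S has C(6, 2) = 15 edges. P[all 15 edges red] = (1/2)^15, and likewise for blue, so P[monochromatic] = 2·(1/2)^15 = 2^{1 − 15} = 1/16384.
By linearity: E[X] = C(23, 6) · 2^{1 − 15} = 100947 · 1/16384 = 100947/16384.
Numerically: E[X] ≈ 6.1613.

E[X] = C(23,6)·2^(1−C(6,2)) = 100947/16384 ≈ 6.1613.


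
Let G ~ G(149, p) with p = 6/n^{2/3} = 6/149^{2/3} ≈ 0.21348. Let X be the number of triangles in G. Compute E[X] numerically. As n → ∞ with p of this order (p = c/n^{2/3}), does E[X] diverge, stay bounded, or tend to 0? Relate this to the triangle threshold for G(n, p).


Number of potential triangles: C(149, 3) = 540274.
Each occurs with probability p³ ≈ (0.21348)³ ≈ 9.7292915e-03.
By linearity: E[X] = C(149, 3)·p³ ≈ 540274 · 9.7292915e-03 ≈ 5256.48322.
Since α = 2/3 < 1, p = c/n^{2/3} ≫ 1/n is above the triangle threshold p ~ 1/n. Asymptotically E[X] ~ (c³/6)·n^{3(1−α)} = (6³/6)·n^{1} → ∞; triangles are abundant w.h.p.

E[X] ≈ 5256.48322; in regime p = Θ(1/n^{2/3}) E[X] diverges (above the triangle threshold p ~ 1/n).


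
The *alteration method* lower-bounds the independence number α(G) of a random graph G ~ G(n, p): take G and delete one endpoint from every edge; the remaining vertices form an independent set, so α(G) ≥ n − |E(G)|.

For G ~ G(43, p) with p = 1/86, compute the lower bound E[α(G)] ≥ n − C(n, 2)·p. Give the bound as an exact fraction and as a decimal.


E[|E(G)|] = C(43, 2)·p = 903 · (1/86) = 21/2.
E[α(G)] ≥ n − E[|E(G)|] = 43 − 21/2 = 65/2.
Numerically: ≈ 32.50000.
(This is only a lower bound; the true E[α(G)] may be larger.)

E[α(G)] ≥ 65/2 ≈ 32.50000.


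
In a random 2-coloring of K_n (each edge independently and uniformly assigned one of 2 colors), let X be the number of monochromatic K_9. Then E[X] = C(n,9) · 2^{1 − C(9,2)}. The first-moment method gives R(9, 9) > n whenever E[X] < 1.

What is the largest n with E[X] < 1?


We need C(n, 9) · 2^{1 − 36} < 1, i.e. C(n, 9) < 2^{36 − 1} = 34359738368.
Check values of n near the boundary:
  n = 61: C(61, 9) = 17341763505; 17341763505 < 34359738368? YES
  n = 62: C(62, 9) = 20286591270; 20286591270 < 34359738368? YES
  n = 63: C(63, 9) = 23667689815; 23667689815 < 34359738368? YES
  n = 64: C(64, 9) = 27540584512; 27540584512 < 34359738368? YES
  n = 65: C(65, 9) = 31966749880; 31966749880 < 34359738368? YES
  n = 66: C(66, 9) = 37014131440; 37014131440 < 34359738368? NO
  n = 67: C(67, 9) = 42757703560; 42757703560 < 34359738368? NO
The largest n with C(n, 9) < 34359738368 is n = 65 (where E[X] = 3995843735/4294967296 ≈ 0.93035). Hence R(9, 9) > 65, i.e. R(9, 9) ≥ 66.

Largest n = 65; hence R(9, 9) > 65.


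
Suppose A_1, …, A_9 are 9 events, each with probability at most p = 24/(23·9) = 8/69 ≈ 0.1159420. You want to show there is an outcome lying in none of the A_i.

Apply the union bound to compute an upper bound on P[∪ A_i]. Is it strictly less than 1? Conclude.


Union bound: P[∪_{i=1}^{9} A_i] ≤ Σ_i P[A_i] ≤ 9·p = 9·(8/69) = 24/23.
Numerically: 24/23 ≈ 1.0434783.
Is 24/23 < 1? NO.
Since the bound 24/23 is ≥ 1, the union bound is uninformative here; it does NOT by itself certify existence.

9·p = 24/23 ≈ 1.0434783; existence NOT certified by the union bound.


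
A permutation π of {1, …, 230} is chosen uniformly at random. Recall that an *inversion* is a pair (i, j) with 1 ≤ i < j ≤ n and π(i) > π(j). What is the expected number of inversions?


Write X = Σ X_I over the C(230, 2) = 26335 pairs i < j, with X_I the indicator of one inversion.
There are 26335 indicators.
For each fixed pair i < j, the values π(i) and π(j) are two distinct elements of {1, …, 230} in uniformly random order; by symmetry P[π(i) > π(j)] = 1/2.
By linearity: E[X] = 26335 · (1/2) = C(230, 2) · (1/2) = 26335/2 = 26335/2 ≈ 13167.5000.

E[X] = 26335/2 = 13167.5000.


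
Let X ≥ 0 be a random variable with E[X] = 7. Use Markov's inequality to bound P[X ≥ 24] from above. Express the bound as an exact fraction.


μ = E[X] = 7, a = 24.
Markov: P[X ≥ 24] ≤ μ/a = (7)/24 = 7/24.
Numerically: ≈ 0.292.
(Since a = 24 > μ = 7.000, the bound 7/24 is < 1 and informative.)

P[X ≥ 24] ≤ 7/24 ≈ 0.292.


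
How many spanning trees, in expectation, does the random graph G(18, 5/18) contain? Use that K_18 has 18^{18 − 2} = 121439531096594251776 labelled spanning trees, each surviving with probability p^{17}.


K_18 has 18^{18 − 2} = 121439531096594251776 labelled spanning trees.
For each such spanning tree H, let X_H = 1 if all 17 edges of H are present in G. Then P[X_H = 1] = p^{17} = (5/18)^{17} = 762939453125/2185911559738696531968.
By linearity of expectation: E[X] = Σ_H E[X_H] = 121439531096594251776 · p^{17} = 121439531096594251776 · 762939453125/2185911559738696531968 = 762939453125/18.
Numerically: E[X] ≈ 4.24e+10.

E[X] = 121439531096594251776 · (5/18)^{17} = 762939453125/18 ≈ 4.24e+10.


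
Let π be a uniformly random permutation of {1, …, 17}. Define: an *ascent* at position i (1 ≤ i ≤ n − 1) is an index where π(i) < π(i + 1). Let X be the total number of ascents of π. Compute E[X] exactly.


Write X = Σ X_I over i = 1, …, 16, with X_I the indicator of one ascent.
There are 16 indicators.
For each fixed i, the pair (π(i), π(i+1)) is a uniformly random ordered pair of distinct values from {1, …, 17}; by symmetry P[π(i) < π(i+1)] = 1/2.
By linearity: E[X] = 16 · (1/2) = (17 − 1) · (1/2) = 8 ≈ 8.000.

E[X] = 8 = 8.000.


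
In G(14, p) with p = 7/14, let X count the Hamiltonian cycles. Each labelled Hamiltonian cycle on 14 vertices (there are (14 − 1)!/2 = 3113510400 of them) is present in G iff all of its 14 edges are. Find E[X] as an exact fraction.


K_14 has (14 − 1)!/2 = 3113510400 labelled Hamiltonian cycles.
For each such Hamiltonian cycle H, let X_H = 1 if all 14 edges of H are present in G. Then P[X_H = 1] = p^{14} = (1/2)^{14} = 1/16384.
By linearity of expectation: E[X] = Σ_H E[X_H] = 3113510400 · p^{14} = 3113510400 · 1/16384 = 6081075/32.
Numerically: E[X] ≈ 1.9003e+05.

E[X] = 3113510400 · (1/2)^{14} = 6081075/32 ≈ 1.9003e+05.


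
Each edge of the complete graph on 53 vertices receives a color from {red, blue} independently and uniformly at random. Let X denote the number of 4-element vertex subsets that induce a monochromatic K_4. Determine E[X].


Let X = Σ_S X_S over the C(53, 4) = 292825 subsets S of size 4, where X_S = 1 if the K_4 on S is monochromatic.
For a fixed S, the K_4 on S has C(4, 2) = 6 edges. P[all 6 edges red] = (1/2)^6, and likewise for blue, so P[monochromatic] = 2·(1/2)^6 = 2^{1 − 6} = 1/32.
Summing: E[X] = C(53, 4) · 2^{1 − 6} = 292825 · 1/32 = 292825/32.
Numerically: E[X] ≈ 9150.781.

E[X] = C(53,4)·2^(1−C(4,2)) = 292825/32 ≈ 9150.781.


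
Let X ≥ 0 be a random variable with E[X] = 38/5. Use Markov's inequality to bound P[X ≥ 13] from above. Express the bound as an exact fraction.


μ = E[X] = 38/5, a = 13.
Markov: P[X ≥ 13] ≤ μ/a = (38/5)/13 = 38/65.
Numerically: ≈ 0.585.
(Since a = 13 > μ = 7.600, the bound 38/65 is < 1 and informative.)

P[X ≥ 13] ≤ 38/65 ≈ 0.585.


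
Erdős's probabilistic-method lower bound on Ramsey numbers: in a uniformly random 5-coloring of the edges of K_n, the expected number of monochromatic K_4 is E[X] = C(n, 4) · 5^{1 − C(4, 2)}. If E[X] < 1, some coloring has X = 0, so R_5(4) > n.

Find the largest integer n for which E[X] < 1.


We need C(n, 4) · 5^{1 − 6} < 1, i.e. C(n, 4) < 5^{6 − 1} = 3125.
Check values of n near the boundary:
  n = 14: C(14, 4) = 1001; 1001 < 3125? YES
  n = 15: C(15, 4) = 1365; 1365 < 3125? YES
  n = 16: C(16, 4) = 1820; 1820 < 3125? YES
  n = 17: C(17, 4) = 2380; 2380 < 3125? YES
  n = 18: C(18, 4) = 3060; 3060 < 3125? YES
  n = 19: C(19, 4) = 3876; 3876 < 3125? NO
The largest n with C(n, 4) < 3125 is n = 18 (where E[X] = 612/625 ≈ 0.979). Hence R_5(4) > 18, i.e. R_5(4) ≥ 19.

Largest n = 18; hence R_5(4) > 18.


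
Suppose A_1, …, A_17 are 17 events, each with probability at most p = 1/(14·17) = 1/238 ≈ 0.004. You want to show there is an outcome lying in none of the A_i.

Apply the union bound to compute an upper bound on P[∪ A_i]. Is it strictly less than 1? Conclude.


Union bound: P[∪_{i=1}^{17} A_i] ≤ Σ_i P[A_i] ≤ 17·p = 17·(1/238) = 1/14.
Numerically: 1/14 ≈ 0.071.
Is 1/14 < 1? YES.
Since P[∪ A_i] ≤ 1/14 < 1, the complement has P[∩ A_i^c] ≥ 1 − 1/14 = 13/14 > 0, so some outcome avoids every A_i.

17·p = 1/14 ≈ 0.071; existence CERTIFIED by the union bound.


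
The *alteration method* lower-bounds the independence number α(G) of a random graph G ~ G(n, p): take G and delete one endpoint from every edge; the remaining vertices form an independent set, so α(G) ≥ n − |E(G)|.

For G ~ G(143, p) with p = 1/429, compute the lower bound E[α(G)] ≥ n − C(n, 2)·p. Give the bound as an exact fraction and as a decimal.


E[|E(G)|] = C(143, 2)·p = 10153 · (1/429) = 71/3.
E[α(G)] ≥ n − E[|E(G)|] = 143 − 71/3 = 358/3.
Numerically: ≈ 119.33333.
(This is only a lower bound; the true E[α(G)] may be larger.)

E[α(G)] ≥ 358/3 ≈ 119.33333.


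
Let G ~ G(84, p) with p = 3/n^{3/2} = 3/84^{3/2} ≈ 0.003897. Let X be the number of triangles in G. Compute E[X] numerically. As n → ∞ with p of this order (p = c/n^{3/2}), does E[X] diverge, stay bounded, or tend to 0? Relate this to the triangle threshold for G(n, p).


Number of potential triangles: C(84, 3) = 95284.
Each occurs with probability p³ ≈ (0.003897)³ ≈ 5.917074e-08.
By linearity: E[X] = C(84, 3)·p³ ≈ 95284 · 5.917074e-08 ≈ 0.0056.
Since α = 3/2 > 1, p = c/n^{3/2} = o(1/n) is below the triangle threshold p ~ 1/n. Asymptotically E[X] ~ (c³/6)·n^{3(1−α)} = (3³/6)·n^{-1.5} → 0, so by Markov's inequality G has no triangles w.h.p.

E[X] ≈ 0.0056; in regime p = Θ(1/n^{3/2}) E[X] tends to 0 (below the triangle threshold p ~ 1/n).


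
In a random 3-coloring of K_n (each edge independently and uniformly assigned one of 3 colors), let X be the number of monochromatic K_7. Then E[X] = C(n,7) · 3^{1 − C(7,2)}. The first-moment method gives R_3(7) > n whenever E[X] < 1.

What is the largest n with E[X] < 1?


We need C(n, 7) · 3^{1 − 21} < 1, i.e. C(n, 7) < 3^{21 − 1} = 3486784401.
Check values of n near the boundary:
  n = 77: C(77, 7) = 2404808340; 2404808340 < 3486784401? YES
  n = 78: C(78, 7) = 2641902120; 2641902120 < 3486784401? YES
  n = 79: C(79, 7) = 2898753715; 2898753715 < 3486784401? YES
  n = 80: C(80, 7) = 3176716400; 3176716400 < 3486784401? YES
  n = 81: C(81, 7) = 3477216600; 3477216600 < 3486784401? YES
  n = 82: C(82, 7) = 3801756816; 3801756816 < 3486784401? NO
The largest n with C(n, 7) < 3486784401 is n = 81 (where E[X] = 42928600/43046721 ≈ 0.9972560). Hence R_3(7) > 81, i.e. R_3(7) ≥ 82.

Largest n = 81; hence R_3(7) > 81.


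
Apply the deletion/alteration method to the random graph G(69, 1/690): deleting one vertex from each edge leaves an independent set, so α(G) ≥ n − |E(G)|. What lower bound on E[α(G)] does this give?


E[|E(G)|] = C(69, 2)·p = 2346 · (1/690) = 17/5.
E[α(G)] ≥ n − E[|E(G)|] = 69 − 17/5 = 328/5.
Numerically: ≈ 65.60000.
(This is only a lower bound; the true E[α(G)] may be larger.)

E[α(G)] ≥ 328/5 ≈ 65.60000.


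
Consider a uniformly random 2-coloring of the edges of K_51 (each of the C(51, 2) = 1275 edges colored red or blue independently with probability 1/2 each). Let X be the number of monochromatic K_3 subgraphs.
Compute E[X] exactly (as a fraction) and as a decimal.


Let X = Σ_S X_S over the C(51, 3) = 20825 subsets S of size 3, where X_S = 1 if the K_3 on S is monochromatic.
For a fixed S, the K_3 on S has C(3, 2) = 3 edges. P[all 3 edges red] = (1/2)^3, and likewise for blue, so P[monochromatic] = 2·(1/2)^3 = 2^{1 − 3} = 1/4.
By linearity: E[X] = C(51, 3) · 2^{1 − 3} = 20825 · 1/4 = 20825/4.
Numerically: E[X] ≈ 5206.25000.

E[X] = C(51,3)·2^(1−C(3,2)) = 20825/4 ≈ 5206.25000.


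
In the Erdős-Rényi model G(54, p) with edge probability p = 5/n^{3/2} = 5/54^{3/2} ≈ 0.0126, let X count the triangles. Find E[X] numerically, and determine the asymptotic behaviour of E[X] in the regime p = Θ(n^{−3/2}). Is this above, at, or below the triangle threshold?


Number of potential triangles: C(54, 3) = 24804.
Each occurs with probability p³ ≈ (0.0126)³ ≈ 2.00050e-06.
By linearity: E[X] = C(54, 3)·p³ ≈ 24804 · 2.00050e-06 ≈ 0.050.
Since α = 3/2 > 1, p = c/n^{3/2} = o(1/n) is below the triangle threshold p ~ 1/n. Asymptotically E[X] ~ (c³/6)·n^{3(1−α)} = (5³/6)·n^{-1.5} → 0, so by Markov's inequality G has no triangles w.h.p.

E[X] ≈ 0.050; in regime p = Θ(1/n^{3/2}) E[X] tends to 0 (below the triangle threshold p ~ 1/n).


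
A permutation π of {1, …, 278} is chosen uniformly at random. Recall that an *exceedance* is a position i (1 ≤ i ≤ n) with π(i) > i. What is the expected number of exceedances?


Write X = Σ_{i=1}^{278} X_i, where X_i = 1_{π(i) > i}.
For each fixed i, π(i) is uniform over {1, …, 278} (marginal of a uniform permutation), so P[π(i) > i] = (n − i)/n. Summing: Σ_{i=1}^{278} (n − i)/n = (0 + 1 + … + 277)/278 = 278(278 − 1)/(2·278) = (278 − 1)/2.
Hence E[X] = Σ_{i=1}^{278} (278 − i)/278 = 277/2 ≈ 138.5000.

E[X] = 277/2 = 138.5000.


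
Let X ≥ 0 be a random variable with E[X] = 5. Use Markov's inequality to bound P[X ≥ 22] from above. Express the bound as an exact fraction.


μ = E[X] = 5, a = 22.
Markov: P[X ≥ 22] ≤ μ/a = (5)/22 = 5/22.
Numerically: ≈ 0.227.
(Since a = 22 > μ = 5.000, the bound 5/22 is < 1 and informative.)

P[X ≥ 22] ≤ 5/22 ≈ 0.227.


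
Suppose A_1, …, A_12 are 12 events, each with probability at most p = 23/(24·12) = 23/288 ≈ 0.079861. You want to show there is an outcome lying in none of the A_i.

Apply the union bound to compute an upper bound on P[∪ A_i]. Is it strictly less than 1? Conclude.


Union bound: P[∪_{i=1}^{12} A_i] ≤ Σ_i P[A_i] ≤ 12·p = 12·(23/288) = 23/24.
Numerically: 23/24 ≈ 0.958333.
Is 23/24 < 1? YES.
Since P[∪ A_i] ≤ 23/24 < 1, the complement has P[∩ A_i^c] ≥ 1 − 23/24 = 1/24 > 0, so some outcome avoids every A_i.

12·p = 23/24 ≈ 0.958333; existence CERTIFIED by the union bound.


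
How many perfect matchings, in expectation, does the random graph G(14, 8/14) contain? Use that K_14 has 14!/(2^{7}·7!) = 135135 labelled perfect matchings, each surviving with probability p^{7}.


K_14 has 14!/(2^{7}·7!) = 135135 labelled perfect matchings.
For each such perfect matching H, let X_H = 1 if all 7 edges of H are present in G. Then P[X_H = 1] = p^{7} = (4/7)^{7} = 16384/823543.
Summing the indicators: E[X] = Σ_H E[X_H] = 135135 · p^{7} = 135135 · 16384/823543 = 316293120/117649.
Numerically: E[X] ≈ 2688.45.

E[X] = 135135 · (4/7)^{7} = 316293120/117649 ≈ 2688.45.


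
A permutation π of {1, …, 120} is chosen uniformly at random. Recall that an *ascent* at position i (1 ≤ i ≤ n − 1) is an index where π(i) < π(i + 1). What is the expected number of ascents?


Write X = Σ X_I over i = 1, …, 119, with X_I the indicator of one ascent.
There are 119 indicators.
For each fixed i, the pair (π(i), π(i+1)) is a uniformly random ordered pair of distinct values from {1, …, 120}; by symmetry P[π(i) < π(i+1)] = 1/2.
By linearity: E[X] = 119 · (1/2) = (120 − 1) · (1/2) = 119/2 ≈ 59.500000.

E[X] = 119/2 = 59.500000.


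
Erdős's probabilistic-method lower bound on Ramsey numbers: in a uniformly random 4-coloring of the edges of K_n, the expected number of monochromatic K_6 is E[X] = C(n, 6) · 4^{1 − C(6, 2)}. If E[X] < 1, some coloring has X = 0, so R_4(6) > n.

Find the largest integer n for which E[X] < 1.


We need C(n, 6) · 4^{1 − 15} < 1, i.e. C(n, 6) < 4^{15 − 1} = 268435456.
Check values of n near the boundary:
  n = 72: C(72, 6) = 156238908; 156238908 < 268435456? YES
  n = 73: C(73, 6) = 170230452; 170230452 < 268435456? YES
  n = 74: C(74, 6) = 185250786; 185250786 < 268435456? YES
  n = 75: C(75, 6) = 201359550; 201359550 < 268435456? YES
  n = 76: C(76, 6) = 218618940; 218618940 < 268435456? YES
  n = 77: C(77, 6) = 237093780; 237093780 < 268435456? YES
  n = 78: C(78, 6) = 256851595; 256851595 < 268435456? YES
  n = 79: C(79, 6) = 277962685; 277962685 < 268435456? NO
The largest n with C(n, 6) < 268435456 is n = 78 (where E[X] = 256851595/268435456 ≈ 0.9568). Hence R_4(6) > 78, i.e. R_4(6) ≥ 79.

Largest n = 78; hence R_4(6) > 78.


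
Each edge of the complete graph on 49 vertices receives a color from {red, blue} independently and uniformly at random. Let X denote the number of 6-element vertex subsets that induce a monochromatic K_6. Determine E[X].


Let X = Σ_S X_S over the C(49, 6) = 13983816 subsets S of size 6, where X_S = 1 if the K_6 on S is monochromatic.
For a fixed S, the K_6 on S has C(6, 2) = 15 edges. P[all 15 edges red] = (1/2)^15, and likewise for blue, so P[monochromatic] = 2·(1/2)^15 = 2^{1 − 15} = 1/16384.
By linearity of expectation: E[X] = C(49, 6) · 2^{1 − 15} = 13983816 · 1/16384 = 1747977/2048.
Numerically: E[X] ≈ 853.504395.

E[X] = C(49,6)·2^(1−C(6,2)) = 1747977/2048 ≈ 853.504395.


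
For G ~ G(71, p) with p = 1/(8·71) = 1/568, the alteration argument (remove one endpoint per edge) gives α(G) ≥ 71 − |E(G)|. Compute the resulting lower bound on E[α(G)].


E[|E(G)|] = C(71, 2)·p = 2485 · (1/568) = 35/8.
E[α(G)] ≥ n − E[|E(G)|] = 71 − 35/8 = 533/8.
Numerically: ≈ 66.6250.
(This is only a lower bound; the true E[α(G)] may be larger.)

E[α(G)] ≥ 533/8 ≈ 66.6250.


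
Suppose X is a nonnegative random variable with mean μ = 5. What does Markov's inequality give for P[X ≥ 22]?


μ = E[X] = 5, a = 22.
Markov: P[X ≥ 22] ≤ μ/a = (5)/22 = 5/22.
Numerically: ≈ 0.227273.
(Since a = 22 > μ = 5.000000, the bound 5/22 is < 1 and informative.)

P[X ≥ 22] ≤ 5/22 ≈ 0.227273.


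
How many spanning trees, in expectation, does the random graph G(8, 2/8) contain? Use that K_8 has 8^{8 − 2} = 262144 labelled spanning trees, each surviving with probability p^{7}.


K_8 has 8^{8 − 2} = 262144 labelled spanning trees.
For each such spanning tree H, let X_H = 1 if all 7 edges of H are present in G. Then P[X_H = 1] = p^{7} = (1/4)^{7} = 1/16384.
By linearity: E[X] = Σ_H E[X_H] = 262144 · p^{7} = 262144 · 1/16384 = 16.
Numerically: E[X] ≈ 16.

E[X] = 262144 · (1/4)^{7} = 16 ≈ 16.


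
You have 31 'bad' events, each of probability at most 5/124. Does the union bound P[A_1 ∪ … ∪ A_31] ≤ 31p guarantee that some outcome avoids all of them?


Union bound: P[∪_{i=1}^{31} A_i] ≤ Σ_i P[A_i] ≤ 31·p = 31·(5/124) = 5/4.
Numerically: 5/4 ≈ 1.2500000.
Is 5/4 < 1? NO.
Since the bound 5/4 is ≥ 1, the union bound is uninformative here; it does NOT by itself certify existence.

31·p = 5/4 ≈ 1.2500000; existence NOT certified by the union bound.


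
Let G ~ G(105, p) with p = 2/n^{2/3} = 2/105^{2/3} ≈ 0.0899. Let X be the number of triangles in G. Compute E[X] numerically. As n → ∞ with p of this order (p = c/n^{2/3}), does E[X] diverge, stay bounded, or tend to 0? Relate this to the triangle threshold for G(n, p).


Number of potential triangles: C(105, 3) = 187460.
Each occurs with probability p³ ≈ (0.0899)³ ≈ 7.25624e-04.
By linearity: E[X] = C(105, 3)·p³ ≈ 187460 · 7.25624e-04 ≈ 136.025.
Since α = 2/3 < 1, p = c/n^{2/3} ≫ 1/n is above the triangle threshold p ~ 1/n. Asymptotically E[X] ~ (c³/6)·n^{3(1−α)} = (2³/6)·n^{1} → ∞; triangles are abundant w.h.p.

E[X] ≈ 136.025; in regime p = Θ(1/n^{2/3}) E[X] diverges (above the triangle threshold p ~ 1/n).


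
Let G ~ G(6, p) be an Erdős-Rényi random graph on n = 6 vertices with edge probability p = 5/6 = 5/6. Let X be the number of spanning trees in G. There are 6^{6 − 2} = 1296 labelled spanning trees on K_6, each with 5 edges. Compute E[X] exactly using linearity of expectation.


K_6 has 6^{6 − 2} = 1296 labelled spanning trees.
For each such spanning tree H, let X_H = 1 if all 5 edges of H are present in G. Then P[X_H = 1] = p^{5} = (5/6)^{5} = 3125/7776.
By linearity: E[X] = Σ_H E[X_H] = 1296 · p^{5} = 1296 · 3125/7776 = 3125/6.
Numerically: E[X] ≈ 520.83.

E[X] = 1296 · (5/6)^{5} = 3125/6 ≈ 520.83.


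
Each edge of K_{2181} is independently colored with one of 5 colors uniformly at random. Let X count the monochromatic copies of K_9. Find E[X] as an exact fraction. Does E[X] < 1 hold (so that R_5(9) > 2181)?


E[X] = C(2181, 9) · 5^{1 − 36} = 3026635205263909847920400 · 5^{−35} = 3026635205263909847920400/2910383045673370361328125.
As a reduced fraction: E[X] = 121065408210556393916816/116415321826934814453125 ≈ 1.0399439.
Is E[X] < 1? NO.
Since E[X] ≥ 1, the first-moment bound is inconclusive at n = 2181; it does NOT by itself certify R_5(9) > 2181.

E[X] = 121065408210556393916816/116415321826934814453125 ≈ 1.0399439; E[X] ≥ 1; first-moment method inconclusive here.


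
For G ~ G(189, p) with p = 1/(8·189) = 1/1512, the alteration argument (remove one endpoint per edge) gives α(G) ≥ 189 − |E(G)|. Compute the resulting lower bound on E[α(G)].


E[|E(G)|] = C(189, 2)·p = 17766 · (1/1512) = 47/4.
E[α(G)] ≥ n − E[|E(G)|] = 189 − 47/4 = 709/4.
Numerically: ≈ 177.2500.
(This is only a lower bound; the true E[α(G)] may be larger.)

E[α(G)] ≥ 709/4 ≈ 177.2500.


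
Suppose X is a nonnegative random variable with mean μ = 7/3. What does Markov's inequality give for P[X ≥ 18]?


μ = E[X] = 7/3, a = 18.
Markov: P[X ≥ 18] ≤ μ/a = (7/3)/18 = 7/54.
Numerically: ≈ 0.130.
(Since a = 18 > μ = 2.333, the bound 7/54 is < 1 and informative.)

P[X ≥ 18] ≤ 7/54 ≈ 0.130.


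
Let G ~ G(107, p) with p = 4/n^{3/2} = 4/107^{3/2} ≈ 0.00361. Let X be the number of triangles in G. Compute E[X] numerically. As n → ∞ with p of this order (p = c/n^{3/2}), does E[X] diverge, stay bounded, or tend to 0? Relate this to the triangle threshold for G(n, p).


Number of potential triangles: C(107, 3) = 198485.
Each occurs with probability p³ ≈ (0.00361)³ ≈ 4.72012e-08.
By linearity: E[X] = C(107, 3)·p³ ≈ 198485 · 4.72012e-08 ≈ 0.009.
Since α = 3/2 > 1, p = c/n^{3/2} = o(1/n) is below the triangle threshold p ~ 1/n. Asymptotically E[X] ~ (c³/6)·n^{3(1−α)} = (4³/6)·n^{-1.5} → 0, so by Markov's inequality G has no triangles w.h.p.

E[X] ≈ 0.009; in regime p = Θ(1/n^{3/2}) E[X] tends to 0 (below the triangle threshold p ~ 1/n).


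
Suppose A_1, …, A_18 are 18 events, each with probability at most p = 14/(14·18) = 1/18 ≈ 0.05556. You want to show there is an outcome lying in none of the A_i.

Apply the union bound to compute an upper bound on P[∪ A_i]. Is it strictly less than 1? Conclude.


Union bound: P[∪_{i=1}^{18} A_i] ≤ Σ_i P[A_i] ≤ 18·p = 18·(1/18) = 1.
Numerically: 1 ≈ 1.00000.
Is 1 < 1? NO.
Since the bound 1 is ≥ 1, the union bound is uninformative here; it does NOT by itself certify existence.

18·p = 1 ≈ 1.00000; existence NOT certified by the union bound.


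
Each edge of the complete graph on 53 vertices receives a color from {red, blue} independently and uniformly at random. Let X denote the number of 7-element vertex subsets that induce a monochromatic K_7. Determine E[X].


Let X = Σ_S X_S over the C(53, 7) = 154143080 subsets S of size 7, where X_S = 1 if the K_7 on S is monochromatic.
For a fixed S, the K_7 on S has C(7, 2) = 21 edges. P[all 21 edges red] = (1/2)^21, and likewise for blue, so P[monochromatic] = 2·(1/2)^21 = 2^{1 − 21} = 1/1048576.
Summing: E[X] = C(53, 7) · 2^{1 − 21} = 154143080 · 1/1048576 = 19267885/131072.
Numerically: E[X] ≈ 147.00230.

E[X] = C(53,7)·2^(1−C(7,2)) = 19267885/131072 ≈ 147.00230.


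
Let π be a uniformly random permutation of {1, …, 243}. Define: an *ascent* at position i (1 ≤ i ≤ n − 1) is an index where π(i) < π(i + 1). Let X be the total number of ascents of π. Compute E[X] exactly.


Write X = Σ X_I over i = 1, …, 242, with X_I the indicator of one ascent.
There are 242 indicators.
For each fixed i, the pair (π(i), π(i+1)) is a uniformly random ordered pair of distinct values from {1, …, 243}; by symmetry P[π(i) < π(i+1)] = 1/2.
By linearity: E[X] = 242 · (1/2) = (243 − 1) · (1/2) = 121 ≈ 121.000.

E[X] = 121 = 121.000.


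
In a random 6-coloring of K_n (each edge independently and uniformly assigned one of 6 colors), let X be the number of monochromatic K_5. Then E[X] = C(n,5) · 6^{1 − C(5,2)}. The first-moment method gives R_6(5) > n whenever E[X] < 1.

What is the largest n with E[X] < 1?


We need C(n, 5) · 6^{1 − 10} < 1, i.e. C(n, 5) < 6^{10 − 1} = 10077696.
Check values of n near the boundary:
  n = 61: C(61, 5) = 5949147; 5949147 < 10077696? YES
  n = 62: C(62, 5) = 6471002; 6471002 < 10077696? YES
  n = 63: C(63, 5) = 7028847; 7028847 < 10077696? YES
  n = 64: C(64, 5) = 7624512; 7624512 < 10077696? YES
  n = 65: C(65, 5) = 8259888; 8259888 < 10077696? YES
  n = 66: C(66, 5) = 8936928; 8936928 < 10077696? YES
  n = 67: C(67, 5) = 9657648; 9657648 < 10077696? YES
  n = 68: C(68, 5) = 10424128; 10424128 < 10077696? NO
The largest n with C(n, 5) < 10077696 is n = 67 (where E[X] = 67067/69984 ≈ 0.958319). Hence R_6(5) > 67, i.e. R_6(5) ≥ 68.

Largest n = 67; hence R_6(5) > 67.


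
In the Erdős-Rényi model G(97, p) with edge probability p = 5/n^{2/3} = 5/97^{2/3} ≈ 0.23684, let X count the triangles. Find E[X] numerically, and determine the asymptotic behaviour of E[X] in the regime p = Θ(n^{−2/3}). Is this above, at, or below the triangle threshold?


Number of potential triangles: C(97, 3) = 147440.
Each occurs with probability p³ ≈ (0.23684)³ ≈ 1.3285153e-02.
By linearity: E[X] = C(97, 3)·p³ ≈ 147440 · 1.3285153e-02 ≈ 1958.76289.
Since α = 2/3 < 1, p = c/n^{2/3} ≫ 1/n is above the triangle threshold p ~ 1/n. Asymptotically E[X] ~ (c³/6)·n^{3(1−α)} = (5³/6)·n^{1} → ∞; triangles are abundant w.h.p.

E[X] ≈ 1958.76289; in regime p = Θ(1/n^{2/3}) E[X] diverges (above the triangle threshold p ~ 1/n).


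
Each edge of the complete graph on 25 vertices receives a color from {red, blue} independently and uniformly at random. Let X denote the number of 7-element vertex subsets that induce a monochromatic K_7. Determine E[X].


Let X = Σ_S X_S over the C(25, 7) = 480700 subsets S of size 7, where X_S = 1 if the K_7 on S is monochromatic.
For a fixed S, the K_7 on S has C(7, 2) = 21 edges. P[all 21 edges red] = (1/2)^21, and likewise for blue, so P[monochromatic] = 2·(1/2)^21 = 2^{1 − 21} = 1/1048576.
Summing: E[X] = C(25, 7) · 2^{1 − 21} = 480700 · 1/1048576 = 120175/262144.
Numerically: E[X] ≈ 0.458431.

E[X] = C(25,7)·2^(1−C(7,2)) = 120175/262144 ≈ 0.458431.


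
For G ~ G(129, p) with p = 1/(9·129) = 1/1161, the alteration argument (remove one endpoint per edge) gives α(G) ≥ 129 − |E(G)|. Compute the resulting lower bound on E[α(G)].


E[|E(G)|] = C(129, 2)·p = 8256 · (1/1161) = 64/9.
E[α(G)] ≥ n − E[|E(G)|] = 129 − 64/9 = 1097/9.
Numerically: ≈ 121.88889.
(This is only a lower bound; the true E[α(G)] may be larger.)

E[α(G)] ≥ 1097/9 ≈ 121.88889.


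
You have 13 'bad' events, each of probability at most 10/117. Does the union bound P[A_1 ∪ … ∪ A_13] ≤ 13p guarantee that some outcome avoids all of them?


Union bound: P[∪_{i=1}^{13} A_i] ≤ Σ_i P[A_i] ≤ 13·p = 13·(10/117) = 10/9.
Numerically: 10/9 ≈ 1.111111.
Is 10/9 < 1? NO.
Since the bound 10/9 is ≥ 1, the union bound is uninformative here; it does NOT by itself certify existence.

13·p = 10/9 ≈ 1.111111; existence NOT certified by the union bound.


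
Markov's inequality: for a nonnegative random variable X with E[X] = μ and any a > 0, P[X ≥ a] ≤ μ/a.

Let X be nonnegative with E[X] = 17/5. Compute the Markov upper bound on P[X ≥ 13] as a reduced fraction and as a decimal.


μ = E[X] = 17/5, a = 13.
Markov: P[X ≥ 13] ≤ μ/a = (17/5)/13 = 17/65.
Numerically: ≈ 0.262.
(Since a = 13 > μ = 3.400, the bound 17/65 is < 1 and informative.)

P[X ≥ 13] ≤ 17/65 ≈ 0.262.


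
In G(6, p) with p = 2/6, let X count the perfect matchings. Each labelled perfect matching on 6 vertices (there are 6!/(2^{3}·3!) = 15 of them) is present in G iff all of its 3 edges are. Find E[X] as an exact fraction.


K_6 has 6!/(2^{3}·3!) = 15 labelled perfect matchings.
For each such perfect matching H, let X_H = 1 if all 3 edges of H are present in G. Then P[X_H = 1] = p^{3} = (1/3)^{3} = 1/27.
By linearity: E[X] = Σ_H E[X_H] = 15 · p^{3} = 15 · 1/27 = 5/9.
Numerically: E[X] ≈ 0.556.

E[X] = 15 · (1/3)^{3} = 5/9 ≈ 0.556.


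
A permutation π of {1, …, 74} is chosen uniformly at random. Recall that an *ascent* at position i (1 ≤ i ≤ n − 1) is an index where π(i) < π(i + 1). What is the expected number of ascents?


Write X = Σ X_I over i = 1, …, 73, with X_I the indicator of one ascent.
There are 73 indicators.
For each fixed i, the pair (π(i), π(i+1)) is a uniformly random ordered pair of distinct values from {1, …, 74}; by symmetry P[π(i) < π(i+1)] = 1/2.
By linearity: E[X] = 73 · (1/2) = (74 − 1) · (1/2) = 73/2 ≈ 36.50000.

E[X] = 73/2 = 36.50000.


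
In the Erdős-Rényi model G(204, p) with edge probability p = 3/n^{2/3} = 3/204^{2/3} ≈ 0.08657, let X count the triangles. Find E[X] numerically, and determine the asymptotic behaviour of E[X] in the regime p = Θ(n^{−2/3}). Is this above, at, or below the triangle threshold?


Number of potential triangles: C(204, 3) = 1394204.
Each occurs with probability p³ ≈ (0.08657)³ ≈ 6.487889e-04.
By linearity: E[X] = C(204, 3)·p³ ≈ 1394204 · 6.487889e-04 ≈ 904.5441.
Since α = 2/3 < 1, p = c/n^{2/3} ≫ 1/n is above the triangle threshold p ~ 1/n. Asymptotically E[X] ~ (c³/6)·n^{3(1−α)} = (3³/6)·n^{1} → ∞; triangles are abundant w.h.p.

E[X] ≈ 904.5441; in regime p = Θ(1/n^{2/3}) E[X] diverges (above the triangle threshold p ~ 1/n).


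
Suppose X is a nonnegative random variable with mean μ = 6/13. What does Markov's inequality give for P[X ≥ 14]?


μ = E[X] = 6/13, a = 14.
Markov: P[X ≥ 14] ≤ μ/a = (6/13)/14 = 3/91.
Numerically: ≈ 0.032967.
(Since a = 14 > μ = 0.461538, the bound 3/91 is < 1 and informative.)

P[X ≥ 14] ≤ 3/91 ≈ 0.032967.


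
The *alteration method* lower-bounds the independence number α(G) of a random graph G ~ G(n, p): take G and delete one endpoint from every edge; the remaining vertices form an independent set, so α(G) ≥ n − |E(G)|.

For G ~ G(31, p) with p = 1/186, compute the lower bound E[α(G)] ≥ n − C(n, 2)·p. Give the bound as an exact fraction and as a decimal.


E[|E(G)|] = C(31, 2)·p = 465 · (1/186) = 5/2.
E[α(G)] ≥ n − E[|E(G)|] = 31 − 5/2 = 57/2.
Numerically: ≈ 28.50000.
(This is only a lower bound; the true E[α(G)] may be larger.)

E[α(G)] ≥ 57/2 ≈ 28.50000.


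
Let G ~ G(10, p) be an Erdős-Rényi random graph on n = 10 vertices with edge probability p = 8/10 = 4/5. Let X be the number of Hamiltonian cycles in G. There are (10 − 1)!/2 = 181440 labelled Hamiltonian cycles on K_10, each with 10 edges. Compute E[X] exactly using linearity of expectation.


K_10 has (10 − 1)!/2 = 181440 labelled Hamiltonian cycles.
For each such Hamiltonian cycle H, let X_H = 1 if all 10 edges of H are present in G. Then P[X_H = 1] = p^{10} = (4/5)^{10} = 1048576/9765625.
By linearity of expectation: E[X] = Σ_H E[X_H] = 181440 · p^{10} = 181440 · 1048576/9765625 = 38050725888/1953125.
Numerically: E[X] ≈ 1.948e+04.

E[X] = 181440 · (4/5)^{10} = 38050725888/1953125 ≈ 1.948e+04.


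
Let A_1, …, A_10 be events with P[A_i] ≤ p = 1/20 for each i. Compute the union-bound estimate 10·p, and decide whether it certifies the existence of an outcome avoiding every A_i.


Union bound: P[∪_{i=1}^{10} A_i] ≤ Σ_i P[A_i] ≤ 10·p = 10·(1/20) = 1/2.
Numerically: 1/2 ≈ 0.50000.
Is 1/2 < 1? YES.
Since P[∪ A_i] ≤ 1/2 < 1, the complement has P[∩ A_i^c] ≥ 1 − 1/2 = 1/2 > 0, so some outcome avoids every A_i.

10·p = 1/2 ≈ 0.50000; existence CERTIFIED by the union bound.


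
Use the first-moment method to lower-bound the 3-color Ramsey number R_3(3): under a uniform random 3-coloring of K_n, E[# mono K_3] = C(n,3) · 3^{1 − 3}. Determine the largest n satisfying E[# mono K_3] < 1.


We need C(n, 3) · 3^{1 − 3} < 1, i.e. C(n, 3) < 3^{3 − 1} = 9.
Check values of n near the boundary:
  n = 3: C(3, 3) = 1; 1 < 9? YES
  n = 4: C(4, 3) = 4; 4 < 9? YES
  n = 5: C(5, 3) = 10; 10 < 9? NO
  n = 6: C(6, 3) = 20; 20 < 9? NO
The largest n with C(n, 3) < 9 is n = 4 (where E[X] = 4/9 ≈ 0.444). Hence R_3(3) > 4, i.e. R_3(3) ≥ 5.

Largest n = 4; hence R_3(3) > 4.


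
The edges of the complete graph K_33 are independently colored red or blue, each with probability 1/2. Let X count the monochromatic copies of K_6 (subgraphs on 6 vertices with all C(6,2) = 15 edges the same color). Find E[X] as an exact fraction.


Let X = Σ_S X_S over the C(33, 6) = 1107568 subsets S of size 6, where X_S = 1 if the K_6 on S is monochromatic.
For a fixed S, the K_6 on S has C(6, 2) = 15 edges. P[all 15 edges red] = (1/2)^15, and likewise for blue, so P[monochromatic] = 2·(1/2)^15 = 2^{1 − 15} = 1/16384.
By linearity of expectation: E[X] = C(33, 6) · 2^{1 − 15} = 1107568 · 1/16384 = 69223/1024.
Numerically: E[X] ≈ 67.600586.

E[X] = C(33,6)·2^(1−C(6,2)) = 69223/1024 ≈ 67.600586.


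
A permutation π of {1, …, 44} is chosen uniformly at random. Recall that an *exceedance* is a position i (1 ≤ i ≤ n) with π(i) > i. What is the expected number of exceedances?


Write X = Σ_{i=1}^{44} X_i, where X_i = 1_{π(i) > i}.
For each fixed i, π(i) is uniform over {1, …, 44} (marginal of a uniform permutation), so P[π(i) > i] = (n − i)/n. Summing: Σ_{i=1}^{44} (n − i)/n = (0 + 1 + … + 43)/44 = 44(44 − 1)/(2·44) = (44 − 1)/2.
Hence E[X] = Σ_{i=1}^{44} (44 − i)/44 = 43/2 ≈ 21.500000.

E[X] = 43/2 = 21.500000.


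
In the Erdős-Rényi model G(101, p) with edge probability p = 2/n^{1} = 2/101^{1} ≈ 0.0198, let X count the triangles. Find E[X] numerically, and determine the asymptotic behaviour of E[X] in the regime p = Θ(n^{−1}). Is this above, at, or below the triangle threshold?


Number of potential triangles: C(101, 3) = 166650.
Each occurs with probability p³ ≈ (0.0198)³ ≈ 7.764721e-06.
By linearity: E[X] = C(101, 3)·p³ ≈ 166650 · 7.764721e-06 ≈ 1.2940.
Here α = 1, so p = 2/n is exactly at the triangle threshold p ~ 1/n. Asymptotically E[X] → c³/6 = 2³/6 = 4/3 ≈ 1.3333, a bounded constant. In this regime the triangle count is asymptotically Poisson(c³/6).

E[X] ≈ 1.2940; in regime p = Θ(1/n^{1}) E[X] stays bounded (at the triangle threshold p ~ 1/n).


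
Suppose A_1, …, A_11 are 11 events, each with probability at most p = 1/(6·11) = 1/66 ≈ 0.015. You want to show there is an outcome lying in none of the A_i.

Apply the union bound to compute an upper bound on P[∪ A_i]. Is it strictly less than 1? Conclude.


Union bound: P[∪_{i=1}^{11} A_i] ≤ Σ_i P[A_i] ≤ 11·p = 11·(1/66) = 1/6.
Numerically: 1/6 ≈ 0.167.
Is 1/6 < 1? YES.
Since P[∪ A_i] ≤ 1/6 < 1, the complement has P[∩ A_i^c] ≥ 1 − 1/6 = 5/6 > 0, so some outcome avoids every A_i.

11·p = 1/6 ≈ 0.167; existence CERTIFIED by the union bound.
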